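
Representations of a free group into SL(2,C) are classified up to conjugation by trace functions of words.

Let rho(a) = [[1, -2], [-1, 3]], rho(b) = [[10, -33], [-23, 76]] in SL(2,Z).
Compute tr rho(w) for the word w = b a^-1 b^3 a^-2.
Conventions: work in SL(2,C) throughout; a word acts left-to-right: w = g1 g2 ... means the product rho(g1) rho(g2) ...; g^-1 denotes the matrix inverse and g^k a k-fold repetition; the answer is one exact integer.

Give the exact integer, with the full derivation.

rho(b) = [[10, -33], [-23, 76]]
... * rho(a^-1) = [[3, 2], [1, 1]]  ->  [[-3, -13], [7, 30]]
... * rho(b) = [[10, -33], [-23, 76]]  ->  [[269, -889], [-620, 2049]]
... * rho(b) = [[10, -33], [-23, 76]]  ->  [[23137, -76441], [-53327, 176184]]
... * rho(b) = [[10, -33], [-23, 76]]  ->  [[1989513, -6573037], [-4585502, 15149775]]
... * rho(a^-1) = [[3, 2], [1, 1]]  ->  [[-604498, -2594011], [1393269, 5978771]]
... * rho(a^-1) = [[3, 2], [1, 1]]  ->  [[-4407505, -3803007], [10158578, 8765309]]
tr = -4407505 + 8765309 = 4357804

4357804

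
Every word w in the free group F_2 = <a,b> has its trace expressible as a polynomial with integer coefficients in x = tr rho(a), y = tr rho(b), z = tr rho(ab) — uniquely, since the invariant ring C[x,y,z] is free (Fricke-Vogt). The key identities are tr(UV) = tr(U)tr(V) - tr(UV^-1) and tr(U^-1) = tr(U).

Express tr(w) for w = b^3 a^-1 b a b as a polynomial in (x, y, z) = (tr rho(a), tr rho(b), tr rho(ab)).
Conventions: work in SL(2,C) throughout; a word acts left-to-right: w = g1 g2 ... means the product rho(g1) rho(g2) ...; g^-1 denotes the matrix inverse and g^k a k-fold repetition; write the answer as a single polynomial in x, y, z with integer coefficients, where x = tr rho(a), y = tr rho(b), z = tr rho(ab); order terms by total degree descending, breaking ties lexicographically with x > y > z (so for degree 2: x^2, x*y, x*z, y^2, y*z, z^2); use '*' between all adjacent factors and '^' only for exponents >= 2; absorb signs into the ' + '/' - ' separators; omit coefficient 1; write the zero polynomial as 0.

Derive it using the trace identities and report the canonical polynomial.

use: tr(a b^2) = tr(b)*tr(a b) - tr(a) = y*z - x
tr(b^2 a b) = tr(b)*tr(a b^2) - tr(a b) = y^2*z - x*y - z
tr(b^3 a b) = tr(b)*tr(b^2 a b) - tr(b^2 a) = y^3*z - x*y^2 - 2*y*z + x
tr(b a b^4) = tr(b)*tr(b^3 a b) - tr(b^3 a) = y^4*z - x*y^3 - 3*y^2*z + 2*x*y + z
tr(a b a b) = tr(a b)*tr(a b) - tr(1)   [split at repeated a] = z^2 - 2
tr(a b a) = tr(a)*tr(b a) - tr(b) = x*z - y
use: tr(b a b a b) = tr(b)*tr(a b a b) - tr(a b a) = y*z^2 - x*z - y
use: tr(b^2 a b a b) = tr(b)*tr(b a b a b) - tr(b a b a) = y^2*z^2 - x*y*z - y^2 - z^2 + 2
apply: tr(b a b^4 a) = tr(b)*tr(b^2 a b a b) - tr(b^2 a b a) = y^3*z^2 - x*y^2*z - y^3 - 2*y*z^2 + x*z + 3*y
apply: tr(b^3 a^-1 b a b) = tr(b a b^4)*tr(a) - tr(b a b^4 a) = x*y^4*z - x^2*y^3 - y^3*z^2 - 2*x*y^2*z + 2*x^2*y + y^3 + 2*y*z^2 - 3*y

x*y^4*z - x^2*y^3 - y^3*z^2 - 2*x*y^2*z + 2*x^2*y + y^3 + 2*y*z^2 - 3*y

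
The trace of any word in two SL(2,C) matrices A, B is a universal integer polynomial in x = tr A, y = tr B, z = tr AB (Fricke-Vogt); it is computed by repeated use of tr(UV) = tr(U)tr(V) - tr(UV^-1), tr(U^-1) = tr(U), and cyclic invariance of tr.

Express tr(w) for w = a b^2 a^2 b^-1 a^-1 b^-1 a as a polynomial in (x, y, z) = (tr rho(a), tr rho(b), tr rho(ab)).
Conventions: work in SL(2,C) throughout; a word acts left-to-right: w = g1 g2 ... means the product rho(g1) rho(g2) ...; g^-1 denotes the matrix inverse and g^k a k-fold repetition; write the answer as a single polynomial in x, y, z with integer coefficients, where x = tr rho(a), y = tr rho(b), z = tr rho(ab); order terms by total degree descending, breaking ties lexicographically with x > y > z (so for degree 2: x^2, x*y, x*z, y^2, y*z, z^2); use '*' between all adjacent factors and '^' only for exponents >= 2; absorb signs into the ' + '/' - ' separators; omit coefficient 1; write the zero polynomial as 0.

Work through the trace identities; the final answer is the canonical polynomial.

use: tr(a^2 b) = tr(a)*tr(b a) - tr(b) = x*z - y
tr(a^2) = tr(a)*tr(a) - tr(1) = x^2 - 2
apply: tr(a b^2 a) = tr(b)*tr(a^2 b) - tr(a^2) = x*y*z - x^2 - y^2 + 2
apply: tr(a b^2) = tr(b)*tr(a b) - tr(a) = y*z - x
tr(b^2 a^3) = tr(a)*tr(a b^2 a) - tr(a b^2) = x^2*y*z - x^3 - x*y^2 - y*z + 3*x
apply: tr(a^2 b^2 a^2) = tr(a)*tr(b^2 a^3) - tr(b^2 a^2) = x^3*y*z - x^4 - x^2*y^2 - 2*x*y*z + 4*x^2 + y^2 - 2
use: tr(b a b a) = tr(b a)*tr(b a) - tr(1) = z^2 - 2
apply: tr(a^2 b a b) = tr(a)*tr(b a b a) - tr(b a b) = x*z^2 - y*z - x
apply: tr(a^2 b a) = tr(a)*tr(b a^2) - tr(b a) = x^2*z - x*y - z
tr(b^2 a^2 b a) = tr(b)*tr(a^2 b a b) - tr(a^2 b a) = x*y*z^2 - x^2*z - y^2*z + z
tr(b^3 a) = tr(b)*tr(b a b) - tr(b a) = y^2*z - x*y - z
apply: tr(b^2) = tr(b)*tr(b) - tr(1) = y^2 - 2
apply: tr(b^3) = tr(b)*tr(b^2) - tr(b) = y^3 - 3*y
tr(b^2 a^2 b) = tr(a)*tr(b^3 a) - tr(b^3) = x*y^2*z - x^2*y - y^3 - x*z + 3*y
use: tr(a^2 b^2 a^2 b) = tr(a)*tr(b^2 a^2 b a) - tr(b^2 a^2 b) = x^2*y*z^2 - x^3*z - 2*x*y^2*z + x^2*y + y^3 + 2*x*z - 3*y
apply: tr(b^-1 a^2 b^2 a^2) = tr(a^2 b^2 a^2)*tr(b) - tr(a^2 b^2 a^2 b) = x^3*y^2*z - x^4*y - x^2*y^3 - x^2*y*z^2 + x^3*z + 3*x^2*y - 2*x*z + y
tr(b^-1 a^2 b^2 a^2 b^-1) = tr(b^-1 a^2 b^2 a^2)*tr(b) - tr(b^-1 a^2 b^2 a^2 b) = x^3*y^3*z - x^4*y^2 - x^2*y^4 - x^2*y^2*z^2 + x^4 + 4*x^2*y^2 - 4*x^2 + 2
tr(a^3 b^2 a^2) = tr(a)*tr(a b^2 a^3) - tr(a b^2 a^2) = x^4*y*z - x^5 - x^3*y^2 - 3*x^2*y*z + 5*x^3 + 2*x*y^2 + y*z - 5*x
apply: tr(b^2 a b a) = tr(b)*tr(a b a b) - tr(a b a) = y*z^2 - x*z - y
use: tr(b^2 a b a^2) = tr(a)*tr(b^2 a b a) - tr(b^2 a b) = x*y*z^2 - x^2*z - y^2*z + z
apply: tr(b a^3 b^2 a) = tr(a)*tr(b^2 a b a^2) - tr(b^2 a b a) = x^2*y*z^2 - x^3*z - x*y^2*z - y*z^2 + 2*x*z + y
tr(b a^3 b^2) = tr(b)*tr(a^3 b^2) - tr(a^3 b) = x^2*y^2*z - x^3*y - x*y^3 - x^2*z - y^2*z + 4*x*y + z
apply: tr(a^3 b^2 a^2 b) = tr(a)*tr(b a^3 b^2 a) - tr(b a^3 b^2) = x^3*y*z^2 - x^4*z - 2*x^2*y^2*z + x^3*y + x*y^3 - x*y*z^2 + 3*x^2*z + y^2*z - 3*x*y - z
apply: tr(a^2 b^2 a^2 b^-1 a) = tr(a^3 b^2 a^2)*tr(b) - tr(a^3 b^2 a^2 b) = x^4*y^2*z - x^5*y - x^3*y^3 - x^3*y*z^2 + x^4*z - x^2*y^2*z + 4*x^3*y + x*y^3 + x*y*z^2 - 3*x^2*z - 2*x*y + z
apply: tr(a b a^2 b^2 a^2) = tr(a)*tr(b a^2 b^2 a^2) - tr(b a^2 b^2 a) = x^3*y*z^2 - x^4*z - 2*x^2*y^2*z + x^3*y + x*y^3 - x*y*z^2 + 3*x^2*z + y^2*z - 3*x*y - z
tr(b a b a b a) = tr(a b)*tr(a b a b) - tr(a^-1 b^-1) = z^3 - 3*z
apply: tr(a b a b a^2 b) = tr(a)*tr(b a b a b a) - tr(b a b a b) = x*z^3 - y*z^2 - 2*x*z + y
tr(a b a b a^2) = tr(a)*tr(b a b a^2) - tr(b a b a) = x^2*z^2 - x*y*z - x^2 - z^2 + 2
tr(b a b a^2 b^2 a) = tr(b)*tr(a b a b a^2 b) - tr(a b a b a^2) = x*y*z^3 - x^2*z^2 - y^2*z^2 - x*y*z + x^2 + y^2 + z^2 - 2
apply: tr(b a b a^2 b^2) = tr(b)*tr(b a b a^2 b) - tr(b a b a^2) = x*y^2*z^2 - x^2*y*z - y^3*z - x*z^2 + 2*y*z + x
tr(a b a^2 b^2 a^2 b) = tr(a)*tr(b a b a^2 b^2 a) - tr(b a b a^2 b^2) = x^2*y*z^3 - x^3*z^2 - 2*x*y^2*z^2 + y^3*z + x^3 + x*y^2 + 2*x*z^2 - 2*y*z - 3*x
use: tr(a^2 b^2 a^2 b^-1 a b) = tr(a b a^2 b^2 a^2)*tr(b) - tr(a b a^2 b^2 a^2 b) = x^3*y^2*z^2 - x^4*y*z - 2*x^2*y^3*z - x^2*y*z^3 + x^3*y^2 + x^3*z^2 + x*y^4 + x*y^2*z^2 + 3*x^2*y*z - x^3 - 4*x*y^2 - 2*x*z^2 + y*z + 3*x
tr(b^-1 a^2 b^2 a^2 b^-1 a) = tr(a^2 b^2 a^2 b^-1 a)*tr(b) - tr(a^2 b^2 a^2 b^-1 a b) = x^4*y^3*z - x^5*y^2 - x^3*y^4 - 2*x^3*y^2*z^2 + 2*x^4*y*z + x^2*y^3*z + x^2*y*z^3 + 3*x^3*y^2 - x^3*z^2 - 6*x^2*y*z + x^3 + 2*x*y^2 + 2*x*z^2 - 3*x
tr(a b^2 a^2 b^-1 a^-1 b^-1 a) = tr(b^-1 a^2 b^2 a^2 b^-1)*tr(a) - tr(b^-1 a^2 b^2 a^2 b^-1 a) = x^3*y^2*z^2 - 2*x^4*y*z - x^2*y^3*z - x^2*y*z^3 + x^5 + x^3*y^2 + x^3*z^2 + 6*x^2*y*z - 5*x^3 - 2*x*y^2 - 2*x*z^2 + 5*x

x^3*y^2*z^2 - 2*x^4*y*z - x^2*y^3*z - x^2*y*z^3 + x^5 + x^3*y^2 + x^3*z^2 + 6*x^2*y*z - 5*x^3 - 2*x*y^2 - 2*x*z^2 + 5*x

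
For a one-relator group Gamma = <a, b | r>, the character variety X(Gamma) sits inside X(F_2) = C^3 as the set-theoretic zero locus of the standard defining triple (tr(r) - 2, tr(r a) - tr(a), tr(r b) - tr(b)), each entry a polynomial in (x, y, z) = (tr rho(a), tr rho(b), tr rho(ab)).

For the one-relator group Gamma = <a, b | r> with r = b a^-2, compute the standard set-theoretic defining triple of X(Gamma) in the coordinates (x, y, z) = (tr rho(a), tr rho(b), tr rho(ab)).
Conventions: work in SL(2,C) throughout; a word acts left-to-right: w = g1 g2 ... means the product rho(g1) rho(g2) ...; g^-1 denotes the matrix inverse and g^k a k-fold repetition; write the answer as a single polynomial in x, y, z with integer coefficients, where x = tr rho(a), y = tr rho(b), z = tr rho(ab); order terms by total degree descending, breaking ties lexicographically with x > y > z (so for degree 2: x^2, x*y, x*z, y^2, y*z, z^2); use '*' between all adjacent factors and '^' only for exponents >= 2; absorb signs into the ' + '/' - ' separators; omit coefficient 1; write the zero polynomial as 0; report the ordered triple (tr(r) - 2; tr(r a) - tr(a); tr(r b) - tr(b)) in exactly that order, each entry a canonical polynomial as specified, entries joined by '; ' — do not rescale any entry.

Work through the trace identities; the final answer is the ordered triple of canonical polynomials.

trace(a^-1 b) = trace(b) trace(a) - trace(b a)   [inverse elimination on a] = x*y - z
trace(b a^-2) = trace(a^-1 b) trace(a) - trace(a^-1 b a)   [inverse elimination on a] = x^2*y - x*z - y
trace(b^2) = trace(b) trace(b) - trace(1)  (reduce the b square) = y^2 - 2
reduce: trace(b^2 a) = trace(b) trace(a b) - trace(a)  (reduce the b square) = y*z - x
reduce: trace(a^-1 b^2) = trace(b^2) trace(a) - trace(b^2 a)  (eliminate a^-1) = x*y^2 - y*z - x
reduce: trace(b a^-2 b) = trace(a^-1 b^2) trace(a) - trace(a^-1 b^2 a)  (eliminate a^-1) = x^2*y^2 - x*y*z - x^2 - y^2 + 2
assemble the triple (trace(r) - 2; trace(r a) - x; trace(r b) - y)

x^2*y - x*z - y - 2; x*y - x - z; x^2*y^2 - x*y*z - x^2 - y^2 - y + 2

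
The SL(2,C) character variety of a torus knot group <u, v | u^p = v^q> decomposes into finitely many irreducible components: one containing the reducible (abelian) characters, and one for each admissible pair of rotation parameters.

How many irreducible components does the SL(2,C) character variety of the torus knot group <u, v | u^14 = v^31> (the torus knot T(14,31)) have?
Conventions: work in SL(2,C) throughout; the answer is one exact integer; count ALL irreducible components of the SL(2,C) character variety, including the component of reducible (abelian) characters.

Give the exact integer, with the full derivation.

196

Gamma = < u, v | u^14 = v^31 > (torus knot T(14,31)); the central element u^14 = v^31 acts as +I or -I in any irreducible SL(2,C) representation.
This locks tr(u) to 2*cos(pi*alpha/14), alpha in 1..13, and tr(v) to 2*cos(pi*beta/31), beta in 1..30, on each component of irreducible characters.
Consistency of u^14 = (-1)^alpha I with v^31 = (-1)^beta I forces alpha = beta (mod 2).
count pairs: odd alpha (7 choices) x odd beta (15), plus even alpha (6) x even beta (15): 7*15 + 6*15 = 195.
Total: 195 irreducible-character components + 1 reducible (abelian) component = 196.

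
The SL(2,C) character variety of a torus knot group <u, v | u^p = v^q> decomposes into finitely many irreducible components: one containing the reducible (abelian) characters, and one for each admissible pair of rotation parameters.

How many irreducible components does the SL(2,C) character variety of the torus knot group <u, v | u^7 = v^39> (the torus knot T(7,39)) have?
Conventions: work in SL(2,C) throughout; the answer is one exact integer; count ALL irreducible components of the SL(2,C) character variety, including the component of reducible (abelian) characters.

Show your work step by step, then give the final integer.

Gamma = < u, v | u^7 = v^39 > (torus knot T(7,39)); the central element u^7 = v^39 acts as +I or -I in any irreducible SL(2,C) representation.
So on each irreducible component the traces are pinned: tr(u) = 2*cos(pi*alpha/7) with 1 <= alpha <= 6, tr(v) = 2*cos(pi*beta/39) with 1 <= beta <= 38.
u^7 = (-1)^alpha I and v^39 = (-1)^beta I must agree, so alpha and beta have equal parity.
Enumerate parity-matched pairs: 3*19 odd-odd plus 3*19 even-even gives 114.
That is 114 components of irreducible characters, and with the reducible (abelian) component the total is 115.

115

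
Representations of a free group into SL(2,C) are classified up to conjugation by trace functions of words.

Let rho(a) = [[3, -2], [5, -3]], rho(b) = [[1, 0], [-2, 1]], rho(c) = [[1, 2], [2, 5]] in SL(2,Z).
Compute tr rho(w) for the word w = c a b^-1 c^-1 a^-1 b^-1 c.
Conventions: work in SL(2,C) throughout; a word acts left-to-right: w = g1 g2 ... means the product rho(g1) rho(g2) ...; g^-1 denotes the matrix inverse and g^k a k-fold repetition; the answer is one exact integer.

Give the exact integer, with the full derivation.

rho(c) = [[1, 2], [2, 5]]
... * rho(a) = [[3, -2], [5, -3]]  ->  [[13, -8], [31, -19]]
... * rho(b^-1) = [[1, 0], [2, 1]]  ->  [[-3, -8], [-7, -19]]
... * rho(c^-1) = [[5, -2], [-2, 1]]  ->  [[1, -2], [3, -5]]
... * rho(a^-1) = [[-3, 2], [-5, 3]]  ->  [[7, -4], [16, -9]]
... * rho(b^-1) = [[1, 0], [2, 1]]  ->  [[-1, -4], [-2, -9]]
... * rho(c) = [[1, 2], [2, 5]]  ->  [[-9, -22], [-20, -49]]
tr = -9 + -49 = -58

-58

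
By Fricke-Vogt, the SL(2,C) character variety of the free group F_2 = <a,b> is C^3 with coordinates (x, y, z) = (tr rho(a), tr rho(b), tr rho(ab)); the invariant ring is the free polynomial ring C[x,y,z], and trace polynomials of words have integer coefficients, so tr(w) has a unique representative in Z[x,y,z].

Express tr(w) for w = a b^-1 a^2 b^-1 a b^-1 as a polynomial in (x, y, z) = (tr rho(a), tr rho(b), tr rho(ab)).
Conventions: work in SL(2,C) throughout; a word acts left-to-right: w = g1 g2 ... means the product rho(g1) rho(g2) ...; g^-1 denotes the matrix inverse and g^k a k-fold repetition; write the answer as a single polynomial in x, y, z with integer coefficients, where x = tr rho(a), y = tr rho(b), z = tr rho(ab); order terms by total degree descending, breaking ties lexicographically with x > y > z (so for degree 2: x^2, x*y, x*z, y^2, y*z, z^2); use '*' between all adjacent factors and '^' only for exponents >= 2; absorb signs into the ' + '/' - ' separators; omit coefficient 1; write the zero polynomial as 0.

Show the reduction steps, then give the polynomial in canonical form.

trace(a^2) = trace(a) * trace(a) - trace(1) = x^2 - 2
trace(a^3) = trace(a) * trace(a^2) - trace(a) = x^3 - 3*x
trace(a^4) = trace(a) * trace(a^3) - trace(a^2) = x^4 - 4*x^2 + 2
trace(b a^2) = trace(a) * trace(b a) - trace(b) = x*z - y
trace(b a^3) = trace(a) * trace(b a^2) - trace(b a) = x^2*z - x*y - z
use: trace(a^4 b) = trace(a) * trace(b a^3) - trace(b a^2) = x^3*z - x^2*y - 2*x*z + y
trace(a^3 b^-1 a) = trace(a^4) * trace(b) - trace(a^4 b) = x^4*y - x^3*z - 3*x^2*y + 2*x*z + y
trace(b a b a) = trace(b a) * trace(b a) - trace(1) = z^2 - 2
use: trace(b a b) = trace(b) * trace(a b) - trace(a) = y*z - x
apply: trace(b a b a^2) = trace(a) * trace(b a b a) - trace(b a b) = x*z^2 - y*z - x
apply: trace(a b a^3 b) = trace(a) * trace(b a b a^2) - trace(b a b a) = x^2*z^2 - x*y*z - x^2 - z^2 + 2
trace(a^3 b^-1 a b) = trace(a b a^3) * trace(b) - trace(a b a^3 b) = x^3*y*z - x^2*y^2 - x^2*z^2 - x*y*z + x^2 + y^2 + z^2 - 2
trace(a^2 b^-1 a b^-1 a) = trace(a^3 b^-1 a) * trace(b) - trace(a^3 b^-1 a b) = x^4*y^2 - 2*x^3*y*z - 2*x^2*y^2 + x^2*z^2 + 3*x*y*z - x^2 - z^2 + 2
use: trace(b^2) = trace(b) * trace(b) - trace(1) = y^2 - 2
trace(b a^2 b) = trace(a) * trace(b^2 a) - trace(b^2) = x*y*z - x^2 - y^2 + 2
apply: trace(a^2 b a^2 b) = trace(a) * trace(b a^2 b a) - trace(b a^2 b) = x^2*z^2 - 2*x*y*z + y^2 - 2
trace(a b a^2 b^-1 a) = trace(a^2 b a^2) * trace(b) - trace(a^2 b a^2 b) = x^3*y*z - x^2*y^2 - x^2*z^2 + 2
trace(b a b a b a) = trace(a b a b) * trace(a b) - trace(b a) = z^3 - 3*z
apply: trace(b a b a b) = trace(b) * trace(a b a b) - trace(a b a) = y*z^2 - x*z - y
use: trace(a b a b a^2 b) = trace(a) * trace(b a b a b a) - trace(b a b a b) = x*z^3 - y*z^2 - 2*x*z + y
apply: trace(a b a^2 b^-1 a b) = trace(a b a b a^2) * trace(b) - trace(a b a b a^2 b) = x^2*y*z^2 - x*y^2*z - x*z^3 - x^2*y + 2*x*z + y
trace(a^2 b^-1 a b^-1 a b) = trace(a b a^2 b^-1 a) * trace(b) - trace(a b a^2 b^-1 a b) = x^3*y^2*z - x^2*y^3 - 2*x^2*y*z^2 + x*y^2*z + x*z^3 + x^2*y - 2*x*z + y
use: trace(a b^-1 a^2 b^-1 a b^-1) = trace(a^2 b^-1 a b^-1 a) * trace(b) - trace(a^2 b^-1 a b^-1 a b) = x^4*y^3 - 3*x^3*y^2*z - x^2*y^3 + 3*x^2*y*z^2 + 2*x*y^2*z - x*z^3 - 2*x^2*y - y*z^2 + 2*x*z + y

x^4*y^3 - 3*x^3*y^2*z - x^2*y^3 + 3*x^2*y*z^2 + 2*x*y^2*z - x*z^3 - 2*x^2*y - y*z^2 + 2*x*z + y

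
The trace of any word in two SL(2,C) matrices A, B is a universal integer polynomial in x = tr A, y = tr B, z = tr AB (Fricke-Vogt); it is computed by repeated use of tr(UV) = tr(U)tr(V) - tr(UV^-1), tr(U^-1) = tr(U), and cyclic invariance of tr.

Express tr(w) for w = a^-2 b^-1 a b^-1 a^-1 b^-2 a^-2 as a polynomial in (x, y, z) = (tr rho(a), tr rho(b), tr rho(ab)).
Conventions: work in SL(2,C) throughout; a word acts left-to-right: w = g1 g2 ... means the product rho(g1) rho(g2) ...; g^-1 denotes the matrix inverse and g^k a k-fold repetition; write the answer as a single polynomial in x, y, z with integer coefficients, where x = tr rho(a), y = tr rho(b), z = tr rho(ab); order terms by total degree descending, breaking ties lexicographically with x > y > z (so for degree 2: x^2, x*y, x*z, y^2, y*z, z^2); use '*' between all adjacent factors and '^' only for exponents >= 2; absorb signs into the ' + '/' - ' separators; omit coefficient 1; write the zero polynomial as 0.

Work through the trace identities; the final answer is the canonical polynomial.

x^4*y^2*z^2 - 2*x^5*y*z - x^3*y^3*z - x^3*y*z^3 + x^6 + x^4*y^2 + x^4*z^2 - x^2*y^2*z^2 + 7*x^3*y*z + x*y^3*z + 2*x*y*z^3 - 6*x^4 - 2*x^2*y^2 - 3*x^2*z^2 - y^2*z^2 - 5*x*y*z + 9*x^2 + y^2 + z^2 - 2

trace(b^-1) = trace(b) = y
trace(b^-1 a) = trace(a)*trace(b) - trace(a b)  (eliminate b^-1) = x*y - z
trace(a^-1 b^-1) = trace(b^-1)*trace(a) - trace(b^-1 a)  (eliminate a^-1) = z
trace(a^-2 b^-1) = trace(a^-1 b^-1)*trace(a) - trace(a^-1 b^-1 a)  (eliminate a^-1) = x*z - y
trace(a^-2) = trace(a^-1)*trace(a) - trace(1)  (eliminate a^-1) = x^2 - 2
trace(b^-2 a^-2) = trace(a^-2 b^-1)*trace(b) - trace(a^-2)  (eliminate b^-1) = x*y*z - x^2 - y^2 + 2
trace(b^-2) = trace(b^-1)*trace(b) - trace(1)  (eliminate b^-1) = y^2 - 2
reduce: trace(b^-2 a) = trace(a b^-1)*trace(b) - trace(a)  (eliminate b^-1) = x*y^2 - y*z - x
trace(b^-2 a^-1) = trace(b^-2)*trace(a) - trace(b^-2 a)  (eliminate a^-1) = y*z - x
so trace(a^-3 b^-2) = trace(b^-2 a^-2)*trace(a) - trace(b^-2 a^-1)  (eliminate a^-1) = x^2*y*z - x^3 - x*y^2 - y*z + 3*x
so trace(a^-3 b^-1) = trace(a^-1 b^-1 a^-1)*trace(a) - trace(a^-1 b^-1)  (eliminate a^-1) = x^2*z - x*y - z
trace(b^-2 a^-3 b^-1) = trace(a^-3 b^-2)*trace(b) - trace(a^-3 b^-1)  (eliminate b^-1) = x^2*y^2*z - x^3*y - x*y^3 - x^2*z - y^2*z + 4*x*y + z
so trace(a b a b) = trace(b a)*trace(b a) - trace(1)  (split on b) = z^2 - 2
trace(b^-1 a b a) = trace(a b a)*trace(b) - trace(a b a b)  (eliminate b^-1) = x*y*z - y^2 - z^2 + 2
trace(a^-1 b^-1 a b) = trace(b^-1 a b)*trace(a) - trace(b^-1 a b a)  (eliminate a^-1) = -x*y*z + x^2 + y^2 + z^2 - 2
reduce: trace(a^-2 b^-1 a b) = trace(a^-1 b^-1 a b)*trace(a) - trace(a^-1 b^-1 a b a)  (eliminate a^-1) = -x^2*y*z + x^3 + x*y^2 + x*z^2 - 3*x
trace(b a b a^-1) = trace(b a b)*trace(a) - trace(b a b a)  (eliminate a^-1) = x*y*z - x^2 - z^2 + 2
trace(b a b a^-2) = trace(b a b a^-1)*trace(a) - trace(b a b)  (eliminate a^-1) = x^2*y*z - x^3 - x*z^2 - y*z + 3*x
reduce: trace(b a b a b) = trace(b)*trace(a b a b) - trace(a b a)  (reduce the b square) = y*z^2 - x*z - y
trace(b a b a b a) = trace(a b)*trace(a b a b) - trace(a^-1 b^-1)  (split on a) = z^3 - 3*z
so trace(a^-1 b a b a b) = trace(b a b a b)*trace(a) - trace(b a b a b a)  (eliminate a^-1) = x*y*z^2 - x^2*z - z^3 - x*y + 3*z
reduce: trace(a^-2 b a b a b) = trace(a^-1 b a b a b)*trace(a) - trace(a^-1 b a b a b a)  (eliminate a^-1) = x^2*y*z^2 - x^3*z - x*z^3 - x^2*y - y*z^2 + 4*x*z + y
trace(a b a b a^-3 b) = trace(a^-2 b a b a b)*trace(a) - trace(a^-2 b a b a b a)  (eliminate a^-1) = x^3*y*z^2 - x^4*z - x^2*z^3 - x^3*y - 2*x*y*z^2 + 5*x^2*z + z^3 + 2*x*y - 3*z
trace(a^-3 b^-1 a b a b) = trace(a b a b a^-3)*trace(b) - trace(a b a b a^-3 b)  (eliminate b^-1) = -x^3*y*z^2 + x^4*z + x^2*y^2*z + x^2*z^3 + x*y*z^2 - 5*x^2*z - y^2*z - z^3 + x*y + 3*z
trace(b^-1 a^-3 b^-1 a b a) = trace(a^-3 b^-1 a b a)*trace(b) - trace(a^-3 b^-1 a b a b)  (eliminate b^-1) = x^3*y*z^2 - x^4*z - 2*x^2*y^2*z - x^2*z^3 + x^3*y + x*y^3 + 5*x^2*z + y^2*z + z^3 - 4*x*y - 3*z
trace(a^-3 b^-1 a b a^-1 b^-1) = trace(b^-1 a^-3 b^-1 a b)*trace(a) - trace(b^-1 a^-3 b^-1 a b a)  (eliminate a^-1) = -x^3*y*z^2 + x^4*z + 2*x^2*y^2*z + x^2*z^3 - x^3*y - x*y^3 - 4*x^2*z - y^2*z - z^3 + 3*x*y + 3*z
trace(b a^-2) = trace(b a^-1)*trace(a) - trace(b)  (eliminate a^-1) = x^2*y - x*z - y
reduce: trace(a b a^-3 b) = trace(a^-1 b a b a^-1)*trace(a) - trace(a^-1 b a b)  (eliminate a^-1) = x^3*y*z - x^4 - x^2*z^2 - 2*x*y*z + 4*x^2 + z^2 - 2
trace(a^-3 b^-1 a b) = trace(a b a^-3)*trace(b) - trace(a b a^-3 b)  (eliminate b^-1) = -x^3*y*z + x^4 + x^2*y^2 + x^2*z^2 + x*y*z - 4*x^2 - y^2 - z^2 + 2
reduce: trace(a^-3 b^-1 a b a^-1) = trace(a^-3 b^-1 a b)*trace(a) - trace(a^-3 b^-1 a b a)  (eliminate a^-1) = -x^4*y*z + x^5 + x^3*y^2 + x^3*z^2 + 2*x^2*y*z - 5*x^3 - 2*x*y^2 - 2*x*z^2 + 5*x
so trace(a^-1 b^-2 a^-3 b^-1 a b) = trace(a^-3 b^-1 a b a^-1 b^-1)*trace(b) - trace(a^-3 b^-1 a b a^-1)  (eliminate b^-1) = -x^3*y^2*z^2 + 2*x^4*y*z + 2*x^2*y^3*z + x^2*y*z^3 - x^5 - 2*x^3*y^2 - x^3*z^2 - x*y^4 - 6*x^2*y*z - y^3*z - y*z^3 + 5*x^3 + 5*x*y^2 + 2*x*z^2 + 3*y*z - 5*x
trace(a^-2 b^-1 a b^-1 a^-1 b^-2 a^-1) = trace(a^-1 b^-2 a^-3 b^-1 a)*trace(b) - trace(a^-1 b^-2 a^-3 b^-1 a b)  (eliminate b^-1) = x^3*y^2*z^2 - 2*x^4*y*z - x^2*y^3*z - x^2*y*z^3 + x^5 + x^3*y^2 + x^3*z^2 + 5*x^2*y*z + y*z^3 - 5*x^3 - x*y^2 - 2*x*z^2 - 2*y*z + 5*x
trace(a^-1 b^-1 a b^-1 a^-1) = trace(a^-2 b^-1 a)*trace(b) - trace(a^-2 b^-1 a b)  (eliminate b^-1) = x^2*y*z - x^3 - x*y^2 - x*z^2 + y*z + 3*x
trace(a^-1 b^-1 a b^-1 a^-1 b^-2) = trace(a^-1 b^-1 a b^-1 a^-1 b^-1)*trace(b) - trace(a^-1 b^-1 a b^-1 a^-1)  (eliminate b^-1) = x*y^2*z^2 - 2*x^2*y*z - y*z^3 + x^3 + x*z^2 + 2*y*z - 3*x
trace(b^-2 a b^-1) = trace(b^-2 a)*trace(b) - trace(b^-2 a b)  (eliminate b^-1) = x*y^3 - y^2*z - 2*x*y + z
trace(a b^-2 a) = trace(a^2 b^-1)*trace(b) - trace(a^2)  (eliminate b^-1) = x^2*y^2 - x*y*z - x^2 - y^2 + 2
trace(a b^-2 a b) = trace(b^-1 a b a)*trace(b) - trace(b^-1 a b a b)  (eliminate b^-1) = x*y^2*z - y^3 - y*z^2 - x*z + 3*y
so trace(b^-2 a b^-1 a) = trace(a b^-2 a)*trace(b) - trace(a b^-2 a b)  (eliminate b^-1) = x^2*y^3 - 2*x*y^2*z - x^2*y + y*z^2 + x*z - y
trace(b^-2 a b^-1 a^-1) = trace(b^-2 a b^-1)*trace(a) - trace(b^-2 a b^-1 a)  (eliminate a^-1) = x*y^2*z - x^2*y - y*z^2 + y
reduce: trace(b^-1 a b^-1 a^-1 b^-2) = trace(b^-2 a b^-1 a^-1)*trace(b) - trace(b^-2 a b^-1 a^-1 b)  (eliminate b^-1) = x*y^3*z - x^2*y^2 - y^2*z^2 - x*y*z + x^2 + y^2 + z^2 - 2
so trace(a^-2 b^-1 a b^-1 a^-1 b^-2) = trace(a^-1 b^-1 a b^-1 a^-1 b^-2)*trace(a) - trace(a^-1 b^-1 a b^-1 a^-1 b^-2 a)  (eliminate a^-1) = x^2*y^2*z^2 - 2*x^3*y*z - x*y^3*z - x*y*z^3 + x^4 + x^2*y^2 + x^2*z^2 + y^2*z^2 + 3*x*y*z - 4*x^2 - y^2 - z^2 + 2
trace(a^-2 b^-1 a b^-1 a^-1 b^-2 a^-2) = trace(a^-2 b^-1 a b^-1 a^-1 b^-2 a^-1)*trace(a) - trace(a^-2 b^-1 a b^-1 a^-1 b^-2)  (eliminate a^-1) = x^4*y^2*z^2 - 2*x^5*y*z - x^3*y^3*z - x^3*y*z^3 + x^6 + x^4*y^2 + x^4*z^2 - x^2*y^2*z^2 + 7*x^3*y*z + x*y^3*z + 2*x*y*z^3 - 6*x^4 - 2*x^2*y^2 - 3*x^2*z^2 - y^2*z^2 - 5*x*y*z + 9*x^2 + y^2 + z^2 - 2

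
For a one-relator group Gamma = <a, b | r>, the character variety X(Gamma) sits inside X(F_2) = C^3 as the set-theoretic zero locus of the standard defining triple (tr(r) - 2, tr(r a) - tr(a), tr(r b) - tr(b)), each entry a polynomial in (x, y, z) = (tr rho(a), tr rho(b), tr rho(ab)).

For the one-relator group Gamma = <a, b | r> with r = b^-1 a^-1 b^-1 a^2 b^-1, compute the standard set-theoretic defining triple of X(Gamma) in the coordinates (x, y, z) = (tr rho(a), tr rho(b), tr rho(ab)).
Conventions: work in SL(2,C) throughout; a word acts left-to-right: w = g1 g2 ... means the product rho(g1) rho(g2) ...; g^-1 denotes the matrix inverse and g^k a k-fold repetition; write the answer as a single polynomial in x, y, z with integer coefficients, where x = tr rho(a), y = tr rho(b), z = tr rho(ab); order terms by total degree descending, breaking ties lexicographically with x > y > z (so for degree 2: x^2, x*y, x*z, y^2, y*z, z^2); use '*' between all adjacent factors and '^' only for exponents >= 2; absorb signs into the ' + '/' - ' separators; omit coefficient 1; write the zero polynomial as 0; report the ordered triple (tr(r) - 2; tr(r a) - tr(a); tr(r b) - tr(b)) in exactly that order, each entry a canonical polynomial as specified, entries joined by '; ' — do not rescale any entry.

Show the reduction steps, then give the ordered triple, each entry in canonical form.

trace(a b^-1) = trace(a)*trace(b) - trace(a b) = x*y - z
and trace(a^2) = trace(a)*trace(a) - trace(1) = x^2 - 2
and trace(a b a) = trace(a)*trace(b a) - trace(b) = x*z - y
next, trace(a b a^2) = trace(a)*trace(a b a) - trace(a b) = x^2*z - x*y - z
next, trace(b a b a) = trace(a b)*trace(a b) - trace(1)   [split at repeated a] = z^2 - 2
next, trace(b a b) = trace(b)*trace(a b) - trace(a) = y*z - x
and trace(a b a^2 b) = trace(a)*trace(b a b a) - trace(b a b) = x*z^2 - y*z - x
and trace(b a^2 b^-1 a) = trace(a b a^2)*trace(b) - trace(a b a^2 b) = x^2*y*z - x*y^2 - x*z^2 + x
next, trace(a^2 b^-1 a^-1 b) = trace(b a^2 b^-1)*trace(a) - trace(b a^2 b^-1 a) = -x^2*y*z + x^3 + x*y^2 + x*z^2 - 3*x
and trace(b^-1 a^-1 b^-1 a^2) = trace(a^2 b^-1 a^-1)*trace(b) - trace(a^2 b^-1 a^-1 b) = x^2*y*z - x^3 - x*z^2 - y*z + 3*x
trace(b^-1 a^-1 b^-1 a^2 b^-1) = trace(b^-1 a^-1 b^-1 a^2)*trace(b) - trace(b^-1 a^-1 b^-1 a^2 b) = x^2*y^2*z - x^3*y - x*y*z^2 - y^2*z + 2*x*y + z
trace(b^-1 a^2) = trace(a^2)*trace(b) - trace(a^2 b)   [inverse elimination on b] = x^2*y - x*z - y
trace(b^-1 a^2 b^-1) = trace(b^-1 a^2)*trace(b) - trace(b^-1 a^2 b)   [inverse elimination on b] = x^2*y^2 - x*y*z - x^2 - y^2 + 2
next, trace(a^3) = trace(a)*trace(a^2) - trace(a)   [square of a] = x^3 - 3*x
and trace(a^2 b^-1 a) = trace(a^3)*trace(b) - trace(a^3 b)   [inverse elimination on b] = x^3*y - x^2*z - 2*x*y + z
trace(a b a^3) = trace(a)*trace(b a^3) - trace(b a^2)   [square of a] = x^3*z - x^2*y - 2*x*z + y
trace(a b a^3 b) = trace(a)*trace(a b a b a) - trace(a b a b)   [square of a] = x^2*z^2 - x*y*z - x^2 - z^2 + 2
next, trace(a^2 b^-1 a b a) = trace(a b a^3)*trace(b) - trace(a b a^3 b)   [inverse elimination on b] = x^3*y*z - x^2*y^2 - x^2*z^2 - x*y*z + x^2 + y^2 + z^2 - 2
and trace(b a b a b a) = trace(b a)*trace(b a b a) - trace(b^-1 a^-1)   [split at a repeated b] = z^3 - 3*z
trace(b a b a b) = trace(b)*trace(a b a b) - trace(a b a)   [square of b] = y*z^2 - x*z - y
next, trace(a b a b a^2 b) = trace(a)*trace(b a b a b a) - trace(b a b a b)   [square of a] = x*z^3 - y*z^2 - 2*x*z + y
trace(a^2 b^-1 a b a b) = trace(a b a b a^2)*trace(b) - trace(a b a b a^2 b)   [inverse elimination on b] = x^2*y*z^2 - x*y^2*z - x*z^3 - x^2*y + 2*x*z + y
next, trace(b^-1 a^2 b^-1 a b a) = trace(a^2 b^-1 a b a)*trace(b) - trace(a^2 b^-1 a b a b)   [inverse elimination on b] = x^3*y^2*z - x^2*y^3 - 2*x^2*y*z^2 + x*z^3 + 2*x^2*y + y^3 + y*z^2 - 2*x*z - 3*y
and trace(a^-1 b^-1 a^2 b^-1 a b) = trace(b^-1 a^2 b^-1 a b)*trace(a) - trace(b^-1 a^2 b^-1 a b a)   [inverse elimination on a] = -x^3*y^2*z + x^4*y + x^2*y^3 + 2*x^2*y*z^2 - x^3*z - x*z^3 - 4*x^2*y - y^3 - y*z^2 + 3*x*z + 3*y
trace(b^-1 a^-1 b^-1 a^2 b^-1 a) = trace(a^-1 b^-1 a^2 b^-1 a)*trace(b) - trace(a^-1 b^-1 a^2 b^-1 a b)   [inverse elimination on b] = x^3*y^2*z - x^4*y - 2*x^2*y*z^2 + x^3*z - x*y^2*z + x*z^3 + 3*x^2*y + y*z^2 - 3*x*z - y
assemble the triple (trace(r) - 2; trace(r a) - x; trace(r b) - y)

x^2*y^2*z - x^3*y - x*y*z^2 - y^2*z + 2*x*y + z - 2; x^3*y^2*z - x^4*y - 2*x^2*y*z^2 + x^3*z - x*y^2*z + x*z^3 + 3*x^2*y + y*z^2 - 3*x*z - x - y; x^2*y*z - x^3 - x*z^2 - y*z + 3*x - y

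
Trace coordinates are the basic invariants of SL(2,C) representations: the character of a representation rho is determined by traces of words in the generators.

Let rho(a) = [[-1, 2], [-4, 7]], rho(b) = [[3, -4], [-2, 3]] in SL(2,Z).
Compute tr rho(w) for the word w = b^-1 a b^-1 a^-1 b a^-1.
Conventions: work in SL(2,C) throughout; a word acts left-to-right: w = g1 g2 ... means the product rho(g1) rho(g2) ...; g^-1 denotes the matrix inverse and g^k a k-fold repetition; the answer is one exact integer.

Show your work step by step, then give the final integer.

702

rho(b^-1) = [[3, 4], [2, 3]]
... * rho(a) = [[-1, 2], [-4, 7]]  ->  [[-19, 34], [-14, 25]]
... * rho(b^-1) = [[3, 4], [2, 3]]  ->  [[11, 26], [8, 19]]
... * rho(a^-1) = [[7, -2], [4, -1]]  ->  [[181, -48], [132, -35]]
... * rho(b) = [[3, -4], [-2, 3]]  ->  [[639, -868], [466, -633]]
... * rho(a^-1) = [[7, -2], [4, -1]]  ->  [[1001, -410], [730, -299]]
tr = 1001 + -299 = 702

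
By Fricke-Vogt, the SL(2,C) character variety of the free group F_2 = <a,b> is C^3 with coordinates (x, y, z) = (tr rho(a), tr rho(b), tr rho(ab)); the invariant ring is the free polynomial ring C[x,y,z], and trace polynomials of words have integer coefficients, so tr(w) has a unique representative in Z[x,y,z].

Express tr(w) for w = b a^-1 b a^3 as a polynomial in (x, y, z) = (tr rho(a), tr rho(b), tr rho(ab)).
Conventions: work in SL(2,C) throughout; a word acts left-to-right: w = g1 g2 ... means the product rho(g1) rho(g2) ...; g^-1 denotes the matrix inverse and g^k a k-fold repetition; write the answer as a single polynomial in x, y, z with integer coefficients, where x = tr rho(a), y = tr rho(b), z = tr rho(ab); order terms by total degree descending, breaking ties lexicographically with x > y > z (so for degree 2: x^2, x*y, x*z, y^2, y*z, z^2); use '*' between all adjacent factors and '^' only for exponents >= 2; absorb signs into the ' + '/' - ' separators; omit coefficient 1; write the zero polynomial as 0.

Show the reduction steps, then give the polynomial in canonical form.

reduce: tr(a b a) = tr(a) tr(b a) - tr(b) = x*z - y
tr(a^3 b) = tr(a) tr(a b a) - tr(a b) = x^2*z - x*y - z
reduce: tr(a^2) = tr(a) tr(a) - tr(1) = x^2 - 2
tr(a^3) = tr(a) tr(a^2) - tr(a) = x^3 - 3*x
so tr(b a^3 b) = tr(b) tr(a^3 b) - tr(a^3) = x^2*y*z - x^3 - x*y^2 - y*z + 3*x
tr(b a b a) = tr(a b) tr(a b) - tr(1) = z^2 - 2
so tr(b a b) = tr(b) tr(a b) - tr(a) = y*z - x
tr(a b a b a) = tr(a) tr(b a b a) - tr(b a b) = x*z^2 - y*z - x
so tr(b a^3 b a) = tr(a) tr(a b a b a) - tr(a b a b) = x^2*z^2 - x*y*z - x^2 - z^2 + 2
so tr(b a^-1 b a^3) = tr(b a^3 b) tr(a) - tr(b a^3 b a) = x^3*y*z - x^4 - x^2*y^2 - x^2*z^2 + 4*x^2 + z^2 - 2

x^3*y*z - x^4 - x^2*y^2 - x^2*z^2 + 4*x^2 + z^2 - 2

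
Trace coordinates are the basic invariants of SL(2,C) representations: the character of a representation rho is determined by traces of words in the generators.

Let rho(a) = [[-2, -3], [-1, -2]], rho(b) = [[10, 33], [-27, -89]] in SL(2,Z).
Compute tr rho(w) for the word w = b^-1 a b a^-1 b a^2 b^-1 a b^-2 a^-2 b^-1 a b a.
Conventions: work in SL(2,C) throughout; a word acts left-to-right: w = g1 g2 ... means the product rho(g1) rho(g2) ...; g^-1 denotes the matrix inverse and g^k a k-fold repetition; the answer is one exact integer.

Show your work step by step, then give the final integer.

rho(b^-1) = [[-89, -33], [27, 10]]
... * rho(a) = [[-2, -3], [-1, -2]]  ->  [[211, 333], [-64, -101]]
... * rho(b) = [[10, 33], [-27, -89]]  ->  [[-6881, -22674], [2087, 6877]]
... * rho(a^-1) = [[-2, 3], [1, -2]]  ->  [[-8912, 24705], [2703, -7493]]
... * rho(b) = [[10, 33], [-27, -89]]  ->  [[-756155, -2492841], [229341, 756076]]
... * rho(a) = [[-2, -3], [-1, -2]]  ->  [[4005151, 7254147], [-1214758, -2200175]]
... * rho(a) = [[-2, -3], [-1, -2]]  ->  [[-15264449, -26523747], [4629691, 8044624]]
... * rho(b^-1) = [[-89, -33], [27, 10]]  ->  [[642394792, 238489347], [-194837651, -72333563]]
... * rho(a) = [[-2, -3], [-1, -2]]  ->  [[-1523278931, -2404163070], [462008865, 729180079]]
... * rho(b^-1) = [[-89, -33], [27, 10]]  ->  [[70659421969, 26226574023], [-21430926852, -7954491755]]
... * rho(b^-1) = [[-89, -33], [27, 10]]  ->  [[-5580571056620, -2069495184747], [1692581212443, 627675668566]]
... * rho(a^-1) = [[-2, 3], [1, -2]]  ->  [[9091646928493, -12602722800366], [-2757486756320, 3822392300197]]
... * rho(a^-1) = [[-2, 3], [1, -2]]  ->  [[-30786016657352, 52480386386211], [9337365812837, -15917244869354]]
... * rho(b^-1) = [[-89, -33], [27, 10]]  ->  [[4156925914932025, 1540742413554726], [-1260791168815051, -467305520517161]]
... * rho(a) = [[-2, -3], [-1, -2]]  ->  [[-9854594243418776, -15552262571905527], [2988887858147263, 4716984547479475]]
... * rho(b) = [[10, 33], [-27, -89]]  ->  [[321365147007261469, 1058949758866772295], [-97469704200473195, -321178325406813596]]
... * rho(a) = [[-2, -3], [-1, -2]]  ->  [[-1701680052881295233, -3081994958755328997], [516117733807759986, 934765763415046777]]
tr = -1701680052881295233 + 934765763415046777 = -766914289466248456

-766914289466248456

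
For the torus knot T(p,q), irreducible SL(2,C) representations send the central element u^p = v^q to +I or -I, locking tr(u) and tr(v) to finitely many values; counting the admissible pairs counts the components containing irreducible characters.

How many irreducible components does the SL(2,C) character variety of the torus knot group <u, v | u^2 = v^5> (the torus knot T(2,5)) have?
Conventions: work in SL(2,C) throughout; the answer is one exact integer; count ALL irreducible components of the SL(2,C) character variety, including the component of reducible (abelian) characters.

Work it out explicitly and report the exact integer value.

In the torus knot group T(2,5), u^2 = v^5 is central, so an irreducible representation sends it to +I or -I (Schur).
This locks tr(u) to 2*cos(pi*alpha/2), alpha in 1..1, and tr(v) to 2*cos(pi*beta/5), beta in 1..4, on each component of irreducible characters.
u^2 = (-1)^alpha I and v^5 = (-1)^beta I must agree, so alpha and beta have equal parity.
count pairs: odd alpha (1 choices) x odd beta (2), plus even alpha (0) x even beta (2): 1*2 + 0*2 = 2.
Total: 2 irreducible-character components + 1 reducible (abelian) component = 3.

3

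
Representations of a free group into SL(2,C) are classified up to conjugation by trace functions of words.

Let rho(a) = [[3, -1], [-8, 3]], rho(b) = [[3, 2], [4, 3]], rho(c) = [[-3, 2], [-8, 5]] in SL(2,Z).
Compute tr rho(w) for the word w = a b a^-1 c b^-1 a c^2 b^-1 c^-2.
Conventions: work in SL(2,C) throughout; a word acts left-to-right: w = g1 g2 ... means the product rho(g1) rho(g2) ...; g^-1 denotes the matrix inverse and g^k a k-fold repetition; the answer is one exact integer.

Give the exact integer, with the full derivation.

rho(a) = [[3, -1], [-8, 3]]
... * rho(b) = [[3, 2], [4, 3]]  ->  [[5, 3], [-12, -7]]
... * rho(a^-1) = [[3, 1], [8, 3]]  ->  [[39, 14], [-92, -33]]
... * rho(c) = [[-3, 2], [-8, 5]]  ->  [[-229, 148], [540, -349]]
... * rho(b^-1) = [[3, -2], [-4, 3]]  ->  [[-1279, 902], [3016, -2127]]
... * rho(a) = [[3, -1], [-8, 3]]  ->  [[-11053, 3985], [26064, -9397]]
... * rho(c) = [[-3, 2], [-8, 5]]  ->  [[1279, -2181], [-3016, 5143]]
... * rho(c) = [[-3, 2], [-8, 5]]  ->  [[13611, -8347], [-32096, 19683]]
... * rho(b^-1) = [[3, -2], [-4, 3]]  ->  [[74221, -52263], [-175020, 123241]]
... * rho(c^-1) = [[5, -2], [8, -3]]  ->  [[-46999, 8347], [110828, -19683]]
... * rho(c^-1) = [[5, -2], [8, -3]]  ->  [[-168219, 68957], [396676, -162607]]
tr = -168219 + -162607 = -330826

-330826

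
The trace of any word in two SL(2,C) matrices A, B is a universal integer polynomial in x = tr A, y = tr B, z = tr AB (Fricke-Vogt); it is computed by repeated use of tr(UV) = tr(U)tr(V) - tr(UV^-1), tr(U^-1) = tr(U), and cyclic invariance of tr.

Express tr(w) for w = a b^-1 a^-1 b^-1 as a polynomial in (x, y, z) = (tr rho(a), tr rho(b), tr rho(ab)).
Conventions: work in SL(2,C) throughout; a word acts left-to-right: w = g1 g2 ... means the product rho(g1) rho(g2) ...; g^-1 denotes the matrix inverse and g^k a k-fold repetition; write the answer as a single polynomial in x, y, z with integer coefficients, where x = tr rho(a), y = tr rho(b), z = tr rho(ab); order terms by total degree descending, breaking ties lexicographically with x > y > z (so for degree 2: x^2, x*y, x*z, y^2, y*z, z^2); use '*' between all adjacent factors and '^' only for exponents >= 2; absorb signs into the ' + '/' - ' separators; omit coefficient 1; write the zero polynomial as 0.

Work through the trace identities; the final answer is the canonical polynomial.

x*y*z - x^2 - z^2 + 2

trace(a b^-1) = trace(a) * trace(b) - trace(a b) = x*y - z
trace(b^-1 a b^-1) = trace(a b^-1) * trace(b) - trace(a) = x*y^2 - y*z - x
so trace(a^2) = trace(a) * trace(a) - trace(1) = x^2 - 2
trace(a^2 b) = trace(a) * trace(b a) - trace(b) = x*z - y
trace(a b^-1 a) = trace(a^2) * trace(b) - trace(a^2 b) = x^2*y - x*z - y
reduce: trace(a b a b) = trace(b a) * trace(b a) - trace(1) = z^2 - 2
trace(a b^-1 a b) = trace(a b a) * trace(b) - trace(a b a b) = x*y*z - y^2 - z^2 + 2
trace(b^-1 a b^-1 a) = trace(a b^-1 a) * trace(b) - trace(a b^-1 a b) = x^2*y^2 - 2*x*y*z + z^2 - 2
trace(a b^-1 a^-1 b^-1) = trace(b^-1 a b^-1) * trace(a) - trace(b^-1 a b^-1 a) = x*y*z - x^2 - z^2 + 2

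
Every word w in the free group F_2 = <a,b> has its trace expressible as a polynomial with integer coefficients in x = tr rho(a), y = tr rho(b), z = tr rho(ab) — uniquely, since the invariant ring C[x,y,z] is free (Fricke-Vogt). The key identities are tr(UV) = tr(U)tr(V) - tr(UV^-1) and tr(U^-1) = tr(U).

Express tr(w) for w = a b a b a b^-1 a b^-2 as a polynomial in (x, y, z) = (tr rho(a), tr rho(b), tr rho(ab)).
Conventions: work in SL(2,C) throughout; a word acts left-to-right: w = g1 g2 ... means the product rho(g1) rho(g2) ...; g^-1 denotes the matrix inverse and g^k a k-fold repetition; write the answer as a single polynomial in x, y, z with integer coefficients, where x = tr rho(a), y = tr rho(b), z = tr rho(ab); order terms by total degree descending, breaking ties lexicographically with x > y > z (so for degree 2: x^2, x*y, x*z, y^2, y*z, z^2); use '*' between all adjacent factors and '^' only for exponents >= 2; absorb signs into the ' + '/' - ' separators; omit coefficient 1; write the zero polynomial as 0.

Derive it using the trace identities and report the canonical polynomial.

tr(b a b a) = tr(a b) tr(a b) - tr(1) = z^2 - 2
reduce: tr(b a b) = tr(b) tr(a b) - tr(a) = y*z - x
tr(b a b a^2) = tr(a) tr(b a b a) - tr(b a b) = x*z^2 - y*z - x
tr(a b a b a^2) = tr(a) tr(b a b a^2) - tr(b a b a) = x^2*z^2 - x*y*z - x^2 - z^2 + 2
tr(b a b a b a) = tr(a b) tr(a b a b) - tr(a^-1 b^-1) = z^3 - 3*z
so tr(a b a) = tr(a) tr(b a) - tr(b) = x*z - y
reduce: tr(b a b a b) = tr(b) tr(a b a b) - tr(a b a) = y*z^2 - x*z - y
reduce: tr(a b a b a^2 b) = tr(a) tr(b a b a b a) - tr(b a b a b) = x*z^3 - y*z^2 - 2*x*z + y
so tr(a b^-1 a b a b a) = tr(a b a b a^2) tr(b) - tr(a b a b a^2 b) = x^2*y*z^2 - x*y^2*z - x*z^3 - x^2*y + 2*x*z + y
so tr(a b a b a b a b) = tr(a b a b) tr(a b a b) - tr(1) = z^4 - 4*z^2 + 2
reduce: tr(a b^-1 a b a b a b) = tr(a b a b a b a) tr(b) - tr(a b a b a b a b) = x*y*z^3 - y^2*z^2 - z^4 - 2*x*y*z + y^2 + 4*z^2 - 2
reduce: tr(b^-1 a b a b a b^-1 a) = tr(a b^-1 a b a b a) tr(b) - tr(a b^-1 a b a b a b) = x^2*y^2*z^2 - x*y^3*z - 2*x*y*z^3 - x^2*y^2 + y^2*z^2 + z^4 + 4*x*y*z - 4*z^2 + 2
tr(a b a b a b^-1 a) = tr(a^2 b a b a) tr(b) - tr(a^2 b a b a b) = x^2*y*z^2 - x*y^2*z - x*z^3 - x^2*y + 2*x*z + y
so tr(a b a b a b^-1 a b^-2) = tr(b^-1 a b a b a b^-1 a) tr(b) - tr(b^-1 a b a b a b^-1 a b) = x^2*y^3*z^2 - x*y^4*z - 2*x*y^2*z^3 - x^2*y^3 - x^2*y*z^2 + y^3*z^2 + y*z^4 + 5*x*y^2*z + x*z^3 + x^2*y - 4*y*z^2 - 2*x*z + y

x^2*y^3*z^2 - x*y^4*z - 2*x*y^2*z^3 - x^2*y^3 - x^2*y*z^2 + y^3*z^2 + y*z^4 + 5*x*y^2*z + x*z^3 + x^2*y - 4*y*z^2 - 2*x*z + y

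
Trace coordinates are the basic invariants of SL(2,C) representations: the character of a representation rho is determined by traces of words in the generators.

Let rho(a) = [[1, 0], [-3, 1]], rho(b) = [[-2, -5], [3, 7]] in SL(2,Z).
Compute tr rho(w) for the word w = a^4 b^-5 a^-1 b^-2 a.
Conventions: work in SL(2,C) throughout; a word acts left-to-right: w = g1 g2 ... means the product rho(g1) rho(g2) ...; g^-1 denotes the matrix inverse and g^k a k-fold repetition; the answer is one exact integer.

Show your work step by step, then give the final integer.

-3800350

rho(a) = [[1, 0], [-3, 1]]
... * rho(a) = [[1, 0], [-3, 1]]  ->  [[1, 0], [-6, 1]]
... * rho(a) = [[1, 0], [-3, 1]]  ->  [[1, 0], [-9, 1]]
... * rho(a) = [[1, 0], [-3, 1]]  ->  [[1, 0], [-12, 1]]
... * rho(b^-1) = [[7, 5], [-3, -2]]  ->  [[7, 5], [-87, -62]]
... * rho(b^-1) = [[7, 5], [-3, -2]]  ->  [[34, 25], [-423, -311]]
... * rho(b^-1) = [[7, 5], [-3, -2]]  ->  [[163, 120], [-2028, -1493]]
... * rho(b^-1) = [[7, 5], [-3, -2]]  ->  [[781, 575], [-9717, -7154]]
... * rho(b^-1) = [[7, 5], [-3, -2]]  ->  [[3742, 2755], [-46557, -34277]]
... * rho(a^-1) = [[1, 0], [3, 1]]  ->  [[12007, 2755], [-149388, -34277]]
... * rho(b^-1) = [[7, 5], [-3, -2]]  ->  [[75784, 54525], [-942885, -678386]]
... * rho(b^-1) = [[7, 5], [-3, -2]]  ->  [[366913, 269870], [-4565037, -3357653]]
... * rho(a) = [[1, 0], [-3, 1]]  ->  [[-442697, 269870], [5507922, -3357653]]
tr = -442697 + -3357653 = -3800350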